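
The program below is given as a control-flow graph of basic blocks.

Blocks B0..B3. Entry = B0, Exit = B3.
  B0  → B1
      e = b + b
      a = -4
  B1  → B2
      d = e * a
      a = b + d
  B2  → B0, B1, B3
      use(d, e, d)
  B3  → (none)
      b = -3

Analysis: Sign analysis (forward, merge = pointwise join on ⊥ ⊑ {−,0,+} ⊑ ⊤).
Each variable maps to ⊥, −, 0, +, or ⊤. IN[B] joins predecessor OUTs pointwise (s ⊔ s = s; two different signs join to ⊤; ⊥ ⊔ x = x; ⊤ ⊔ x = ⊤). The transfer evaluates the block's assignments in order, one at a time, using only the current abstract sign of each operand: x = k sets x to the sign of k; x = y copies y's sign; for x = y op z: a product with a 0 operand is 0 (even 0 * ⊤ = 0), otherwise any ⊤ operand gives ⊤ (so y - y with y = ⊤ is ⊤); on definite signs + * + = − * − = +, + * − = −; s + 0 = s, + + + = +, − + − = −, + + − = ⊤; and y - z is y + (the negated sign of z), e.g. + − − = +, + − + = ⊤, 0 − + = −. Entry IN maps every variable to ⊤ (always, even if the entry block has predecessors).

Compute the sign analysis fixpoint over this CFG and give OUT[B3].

Answer: {a: ⊤, b: -, c: ⊤, d: ⊤, e: ⊤, f: ⊤}

Trace:
Per-block solution:
  B0:  IN=(all ⊤)  OUT={a:-; rest ⊤}
  B1:  IN=(all ⊤)  OUT=(all ⊤)
  B2:  IN=(all ⊤)  OUT=(all ⊤)
  B3:  IN=(all ⊤)  OUT={b:-; rest ⊤}

Merge at B3: IN[B3] = OUT[B2] = {a: ⊤, b: ⊤, c: ⊤, d: ⊤, e: ⊤, f: ⊤}
Applying B3's transfer function to that IN value gives OUT[B3] (row B3 above).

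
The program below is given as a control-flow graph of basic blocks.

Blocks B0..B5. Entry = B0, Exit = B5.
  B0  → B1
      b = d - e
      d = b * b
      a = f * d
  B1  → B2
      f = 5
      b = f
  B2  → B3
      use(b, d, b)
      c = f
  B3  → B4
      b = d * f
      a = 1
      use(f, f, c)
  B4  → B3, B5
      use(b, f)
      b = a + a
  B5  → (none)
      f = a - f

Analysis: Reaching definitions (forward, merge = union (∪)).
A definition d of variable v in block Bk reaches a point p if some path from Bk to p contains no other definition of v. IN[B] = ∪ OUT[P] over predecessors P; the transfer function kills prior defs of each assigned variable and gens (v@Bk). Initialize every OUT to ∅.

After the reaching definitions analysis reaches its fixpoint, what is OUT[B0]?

Answer: {a@B0, b@B0, d@B0}

Trace:
Converged values:
  B0:   IN={}   OUT={a@B0, b@B0, d@B0}
  B1:   IN={a@B0, b@B0, d@B0}   OUT={a@B0, b@B1, d@B0, f@B1}
  B2:   IN={a@B0, b@B1, d@B0, f@B1}   OUT={a@B0, b@B1, c@B2, d@B0, f@B1}
  B3:   IN={a@B0, a@B3, b@B1, b@B4, c@B2, d@B0, f@B1}   OUT={a@B3, b@B3, c@B2, d@B0, f@B1}
  B4:   IN={a@B3, b@B3, c@B2, d@B0, f@B1}   OUT={a@B3, b@B4, c@B2, d@B0, f@B1}
  B5:   IN={a@B3, b@B4, c@B2, d@B0, f@B1}   OUT={a@B3, b@B4, c@B2, d@B0, f@B5}

B0 is the boundary node: IN[B0] = {}
Applying B0's transfer function to that IN value gives OUT[B0] (row B0 above).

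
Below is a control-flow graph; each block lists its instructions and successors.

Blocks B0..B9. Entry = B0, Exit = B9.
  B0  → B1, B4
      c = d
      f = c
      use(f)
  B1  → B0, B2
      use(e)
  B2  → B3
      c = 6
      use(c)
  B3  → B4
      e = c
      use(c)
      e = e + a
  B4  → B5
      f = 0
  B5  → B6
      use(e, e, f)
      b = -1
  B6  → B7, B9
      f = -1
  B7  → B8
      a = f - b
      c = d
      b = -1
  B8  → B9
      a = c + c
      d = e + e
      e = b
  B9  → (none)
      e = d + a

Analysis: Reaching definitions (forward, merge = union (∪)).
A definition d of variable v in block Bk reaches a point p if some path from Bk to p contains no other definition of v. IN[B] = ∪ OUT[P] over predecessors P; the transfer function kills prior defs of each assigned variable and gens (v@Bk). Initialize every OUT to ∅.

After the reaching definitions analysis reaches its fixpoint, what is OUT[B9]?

Answer: {a@B8, b@B5, b@B7, c@B0, c@B2, c@B7, d@B8, e@B9, f@B6}

Working:
Fixpoint table:
  B0:  IN={c@B0, f@B0}  OUT={c@B0, f@B0}
  B1:  IN={c@B0, f@B0}  OUT={c@B0, f@B0}
  B2:  IN={c@B0, f@B0}  OUT={c@B2, f@B0}
  B3:  IN={c@B2, f@B0}  OUT={c@B2, e@B3, f@B0}
  B4:  IN={c@B0, c@B2, e@B3, f@B0}  OUT={c@B0, c@B2, e@B3, f@B4}
  B5:  IN={c@B0, c@B2, e@B3, f@B4}  OUT={b@B5, c@B0, c@B2, e@B3, f@B4}
  B6:  IN={b@B5, c@B0, c@B2, e@B3, f@B4}  OUT={b@B5, c@B0, c@B2, e@B3, f@B6}
  B7:  IN={b@B5, c@B0, c@B2, e@B3, f@B6}  OUT={a@B7, b@B7, c@B7, e@B3, f@B6}
  B8:  IN={a@B7, b@B7, c@B7, e@B3, f@B6}  OUT={a@B8, b@B7, c@B7, d@B8, e@B8, f@B6}
  B9:  IN={a@B8, b@B5, b@B7, c@B0, c@B2, c@B7, d@B8, e@B3, e@B8, f@B6}  OUT={a@B8, b@B5, b@B7, c@B0, c@B2, c@B7, d@B8, e@B9, f@B6}

Merge at B9: IN[B9] = OUT[B6] ⊔ OUT[B8] = {a@B8, b@B5, b@B7, c@B0, c@B2, c@B7, d@B8, e@B3, e@B8, f@B6}
Applying B9's transfer function to that IN value gives OUT[B9] (row B9 above).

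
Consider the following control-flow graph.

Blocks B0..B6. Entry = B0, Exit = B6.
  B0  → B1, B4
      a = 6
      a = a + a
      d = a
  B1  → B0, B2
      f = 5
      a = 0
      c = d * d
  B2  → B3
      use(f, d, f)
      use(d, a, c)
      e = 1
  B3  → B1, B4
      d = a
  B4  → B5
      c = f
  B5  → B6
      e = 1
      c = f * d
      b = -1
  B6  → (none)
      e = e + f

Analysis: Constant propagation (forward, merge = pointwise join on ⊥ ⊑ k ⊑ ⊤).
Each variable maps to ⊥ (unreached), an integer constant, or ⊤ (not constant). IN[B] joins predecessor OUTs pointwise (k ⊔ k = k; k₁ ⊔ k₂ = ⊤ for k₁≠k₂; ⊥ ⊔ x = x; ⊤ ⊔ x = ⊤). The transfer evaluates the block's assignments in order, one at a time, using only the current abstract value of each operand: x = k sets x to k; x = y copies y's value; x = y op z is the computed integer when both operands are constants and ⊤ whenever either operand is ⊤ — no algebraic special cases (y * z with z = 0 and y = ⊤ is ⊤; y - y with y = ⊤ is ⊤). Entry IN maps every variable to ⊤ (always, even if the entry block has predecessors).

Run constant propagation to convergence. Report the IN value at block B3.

Per-block solution:
  B0:  IN=(all ⊤)  OUT={a:12, d:12; rest ⊤}
  B1:  IN=(all ⊤)  OUT={a:0, f:5; rest ⊤}
  B2:  IN={a:0, f:5; rest ⊤}  OUT={a:0, e:1, f:5; rest ⊤}
  B3:  IN={a:0, e:1, f:5; rest ⊤}  OUT={a:0, d:0, e:1, f:5; rest ⊤}
  B4:  IN=(all ⊤)  OUT=(all ⊤)
  B5:  IN=(all ⊤)  OUT={b:-1, e:1; rest ⊤}
  B6:  IN={b:-1, e:1; rest ⊤}  OUT={b:-1; rest ⊤}

Merge at B3: IN[B3] = OUT[B2] = {a: 0, b: ⊤, c: ⊤, d: ⊤, e: 1, f: 5}

Answer: {a: 0, b: ⊤, c: ⊤, d: ⊤, e: 1, f: 5}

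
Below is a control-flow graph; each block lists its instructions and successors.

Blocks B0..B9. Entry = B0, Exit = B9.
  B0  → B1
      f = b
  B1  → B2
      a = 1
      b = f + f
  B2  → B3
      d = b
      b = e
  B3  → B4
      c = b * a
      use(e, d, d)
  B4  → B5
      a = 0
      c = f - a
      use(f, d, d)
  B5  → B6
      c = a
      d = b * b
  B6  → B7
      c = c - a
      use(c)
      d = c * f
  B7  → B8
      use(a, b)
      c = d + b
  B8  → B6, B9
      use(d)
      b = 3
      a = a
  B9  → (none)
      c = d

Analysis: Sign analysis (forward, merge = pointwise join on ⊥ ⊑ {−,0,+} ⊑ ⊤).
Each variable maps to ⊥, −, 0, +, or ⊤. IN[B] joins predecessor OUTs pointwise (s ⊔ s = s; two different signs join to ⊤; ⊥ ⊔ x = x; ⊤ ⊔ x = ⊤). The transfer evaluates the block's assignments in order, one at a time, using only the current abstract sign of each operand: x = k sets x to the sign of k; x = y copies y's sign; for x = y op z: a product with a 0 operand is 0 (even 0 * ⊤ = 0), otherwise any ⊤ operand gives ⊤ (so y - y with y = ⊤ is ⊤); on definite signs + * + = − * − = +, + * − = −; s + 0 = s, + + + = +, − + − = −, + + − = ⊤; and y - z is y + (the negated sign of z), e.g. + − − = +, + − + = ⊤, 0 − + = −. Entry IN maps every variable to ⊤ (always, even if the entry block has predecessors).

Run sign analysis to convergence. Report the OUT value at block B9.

Answer: {a: 0, b: +, c: ⊤, d: ⊤, e: ⊤, f: ⊤}

Working:
Converged values:
  B0:   IN=(all ⊤)   OUT=(all ⊤)
  B1:   IN=(all ⊤)   OUT={a:+; rest ⊤}
  B2:   IN={a:+; rest ⊤}   OUT={a:+; rest ⊤}
  B3:   IN={a:+; rest ⊤}   OUT={a:+; rest ⊤}
  B4:   IN={a:+; rest ⊤}   OUT={a:0; rest ⊤}
  B5:   IN={a:0; rest ⊤}   OUT={a:0, c:0; rest ⊤}
  B6:   IN={a:0; rest ⊤}   OUT={a:0; rest ⊤}
  B7:   IN={a:0; rest ⊤}   OUT={a:0; rest ⊤}
  B8:   IN={a:0; rest ⊤}   OUT={a:0, b:+; rest ⊤}
  B9:   IN={a:0, b:+; rest ⊤}   OUT={a:0, b:+; rest ⊤}

Merge at B9: IN[B9] = OUT[B8] = {a: 0, b: +, c: ⊤, d: ⊤, e: ⊤, f: ⊤}
Applying B9's transfer function to that IN value gives OUT[B9] (row B9 above).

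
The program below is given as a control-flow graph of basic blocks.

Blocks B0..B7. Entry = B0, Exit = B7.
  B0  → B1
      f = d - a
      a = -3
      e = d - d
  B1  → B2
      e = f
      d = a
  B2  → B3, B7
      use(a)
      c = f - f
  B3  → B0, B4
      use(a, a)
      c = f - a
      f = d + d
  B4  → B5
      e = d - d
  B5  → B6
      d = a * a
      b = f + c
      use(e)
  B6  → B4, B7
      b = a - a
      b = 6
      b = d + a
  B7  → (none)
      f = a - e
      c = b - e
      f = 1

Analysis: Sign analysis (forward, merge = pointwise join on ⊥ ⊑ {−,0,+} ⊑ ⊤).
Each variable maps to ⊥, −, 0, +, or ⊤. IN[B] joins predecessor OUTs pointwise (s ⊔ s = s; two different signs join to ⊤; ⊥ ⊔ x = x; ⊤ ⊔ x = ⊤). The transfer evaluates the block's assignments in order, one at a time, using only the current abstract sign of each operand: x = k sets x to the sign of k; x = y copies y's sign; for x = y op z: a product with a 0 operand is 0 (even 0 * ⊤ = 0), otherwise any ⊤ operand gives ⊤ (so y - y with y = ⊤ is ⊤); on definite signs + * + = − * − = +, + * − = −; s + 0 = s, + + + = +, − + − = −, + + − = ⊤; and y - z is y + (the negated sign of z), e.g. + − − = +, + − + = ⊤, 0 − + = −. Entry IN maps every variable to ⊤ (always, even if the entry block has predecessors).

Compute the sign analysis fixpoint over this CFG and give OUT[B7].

Answer: {a: -, b: ⊤, c: ⊤, d: ⊤, e: ⊤, f: +}

Trace:
Converged values:
  B0: | IN=(all ⊤) | OUT={a:-; rest ⊤}
  B1: | IN={a:-; rest ⊤} | OUT={a:-, d:-; rest ⊤}
  B2: | IN={a:-, d:-; rest ⊤} | OUT={a:-, d:-; rest ⊤}
  B3: | IN={a:-, d:-; rest ⊤} | OUT={a:-, d:-, f:-; rest ⊤}
  B4: | IN={a:-, f:-; rest ⊤} | OUT={a:-, f:-; rest ⊤}
  B5: | IN={a:-, f:-; rest ⊤} | OUT={a:-, d:+, f:-; rest ⊤}
  B6: | IN={a:-, d:+, f:-; rest ⊤} | OUT={a:-, d:+, f:-; rest ⊤}
  B7: | IN={a:-; rest ⊤} | OUT={a:-, f:+; rest ⊤}

Merge at B7: IN[B7] = OUT[B2] ⊔ OUT[B6] = {a: -, b: ⊤, c: ⊤, d: ⊤, e: ⊤, f: ⊤}
Applying B7's transfer function to that IN value gives OUT[B7] (row B7 above).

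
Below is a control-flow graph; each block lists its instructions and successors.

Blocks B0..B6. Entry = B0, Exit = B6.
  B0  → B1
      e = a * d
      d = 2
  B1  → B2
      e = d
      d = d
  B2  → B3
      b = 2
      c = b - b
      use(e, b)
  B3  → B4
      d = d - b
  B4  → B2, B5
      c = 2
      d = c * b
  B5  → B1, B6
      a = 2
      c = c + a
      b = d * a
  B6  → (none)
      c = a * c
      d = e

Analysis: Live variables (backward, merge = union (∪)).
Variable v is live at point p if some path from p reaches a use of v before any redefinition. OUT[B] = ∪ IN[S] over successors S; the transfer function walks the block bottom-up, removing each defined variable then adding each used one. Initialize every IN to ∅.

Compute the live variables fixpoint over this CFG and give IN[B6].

Fixpoint table:
  B0:   IN={a, d}   OUT={d}
  B1:   IN={d}   OUT={d, e}
  B2:   IN={d, e}   OUT={b, d, e}
  B3:   IN={b, d, e}   OUT={b, e}
  B4:   IN={b, e}   OUT={c, d, e}
  B5:   IN={c, d, e}   OUT={a, c, d, e}
  B6:   IN={a, c, e}   OUT={}

B6 is the boundary node: OUT[B6] = {}
Applying B6's transfer function to that OUT value gives IN[B6] (row B6 above).

Answer: {a, c, e}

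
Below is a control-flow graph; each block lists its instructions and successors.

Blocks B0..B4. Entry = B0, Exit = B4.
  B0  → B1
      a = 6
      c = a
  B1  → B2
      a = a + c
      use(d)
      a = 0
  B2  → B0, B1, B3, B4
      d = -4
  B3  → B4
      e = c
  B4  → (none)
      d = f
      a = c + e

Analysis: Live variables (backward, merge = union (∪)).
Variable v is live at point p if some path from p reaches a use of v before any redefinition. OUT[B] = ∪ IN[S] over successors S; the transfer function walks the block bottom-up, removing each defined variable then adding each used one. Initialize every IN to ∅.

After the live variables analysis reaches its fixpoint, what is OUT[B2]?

Per-block solution:
  B0:   IN={d, e, f}   OUT={a, c, d, e, f}
  B1:   IN={a, c, d, e, f}   OUT={a, c, e, f}
  B2:   IN={a, c, e, f}   OUT={a, c, d, e, f}
  B3:   IN={c, f}   OUT={c, e, f}
  B4:   IN={c, e, f}   OUT={}

Merge at B2: OUT[B2] = IN[B0] ⊔ IN[B1] ⊔ IN[B3] ⊔ IN[B4] = {a, c, d, e, f}

Answer: {a, c, d, e, f}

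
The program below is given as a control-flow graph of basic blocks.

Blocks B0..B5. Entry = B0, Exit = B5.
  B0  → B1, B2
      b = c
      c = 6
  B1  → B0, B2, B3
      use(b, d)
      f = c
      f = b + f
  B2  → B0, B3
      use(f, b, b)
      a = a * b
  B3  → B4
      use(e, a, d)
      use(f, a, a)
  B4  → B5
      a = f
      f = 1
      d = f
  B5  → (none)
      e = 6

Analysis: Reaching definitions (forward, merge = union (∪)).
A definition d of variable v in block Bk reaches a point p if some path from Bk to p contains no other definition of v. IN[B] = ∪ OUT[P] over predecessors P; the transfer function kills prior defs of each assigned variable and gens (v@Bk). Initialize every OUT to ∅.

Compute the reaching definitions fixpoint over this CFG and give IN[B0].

Converged values:
  B0:  IN={a@B2, b@B0, c@B0, f@B1}  OUT={a@B2, b@B0, c@B0, f@B1}
  B1:  IN={a@B2, b@B0, c@B0, f@B1}  OUT={a@B2, b@B0, c@B0, f@B1}
  B2:  IN={a@B2, b@B0, c@B0, f@B1}  OUT={a@B2, b@B0, c@B0, f@B1}
  B3:  IN={a@B2, b@B0, c@B0, f@B1}  OUT={a@B2, b@B0, c@B0, f@B1}
  B4:  IN={a@B2, b@B0, c@B0, f@B1}  OUT={a@B4, b@B0, c@B0, d@B4, f@B4}
  B5:  IN={a@B4, b@B0, c@B0, d@B4, f@B4}  OUT={a@B4, b@B0, c@B0, d@B4, e@B5, f@B4}

Merge at B0 (entry node, so the boundary value {} is joined with the incoming edge(s)): IN[B0] = {} ⊔ OUT[B1] ⊔ OUT[B2] = {a@B2, b@B0, c@B0, f@B1}

Answer: {a@B2, b@B0, c@B0, f@B1}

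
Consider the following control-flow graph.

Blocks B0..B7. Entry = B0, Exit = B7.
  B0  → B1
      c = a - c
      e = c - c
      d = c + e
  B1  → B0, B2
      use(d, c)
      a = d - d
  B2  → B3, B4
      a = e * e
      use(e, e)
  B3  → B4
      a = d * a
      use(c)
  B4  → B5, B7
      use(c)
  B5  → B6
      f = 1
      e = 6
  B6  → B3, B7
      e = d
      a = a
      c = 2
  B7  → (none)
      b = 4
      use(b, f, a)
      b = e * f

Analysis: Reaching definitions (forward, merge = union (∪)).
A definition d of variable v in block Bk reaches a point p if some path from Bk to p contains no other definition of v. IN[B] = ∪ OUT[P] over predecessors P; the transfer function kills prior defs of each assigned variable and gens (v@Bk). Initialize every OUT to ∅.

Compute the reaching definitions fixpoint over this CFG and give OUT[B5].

Answer: {a@B2, a@B3, c@B0, c@B6, d@B0, e@B5, f@B5}

Working:
Per-block solution:
  B0:   IN={a@B1, c@B0, d@B0, e@B0}   OUT={a@B1, c@B0, d@B0, e@B0}
  B1:   IN={a@B1, c@B0, d@B0, e@B0}   OUT={a@B1, c@B0, d@B0, e@B0}
  B2:   IN={a@B1, c@B0, d@B0, e@B0}   OUT={a@B2, c@B0, d@B0, e@B0}
  B3:   IN={a@B2, a@B6, c@B0, c@B6, d@B0, e@B0, e@B6, f@B5}   OUT={a@B3, c@B0, c@B6, d@B0, e@B0, e@B6, f@B5}
  B4:   IN={a@B2, a@B3, c@B0, c@B6, d@B0, e@B0, e@B6, f@B5}   OUT={a@B2, a@B3, c@B0, c@B6, d@B0, e@B0, e@B6, f@B5}
  B5:   IN={a@B2, a@B3, c@B0, c@B6, d@B0, e@B0, e@B6, f@B5}   OUT={a@B2, a@B3, c@B0, c@B6, d@B0, e@B5, f@B5}
  B6:   IN={a@B2, a@B3, c@B0, c@B6, d@B0, e@B5, f@B5}   OUT={a@B6, c@B6, d@B0, e@B6, f@B5}
  B7:   IN={a@B2, a@B3, a@B6, c@B0, c@B6, d@B0, e@B0, e@B6, f@B5}   OUT={a@B2, a@B3, a@B6, b@B7, c@B0, c@B6, d@B0, e@B0, e@B6, f@B5}

Merge at B5: IN[B5] = OUT[B4] = {a@B2, a@B3, c@B0, c@B6, d@B0, e@B0, e@B6, f@B5}
Applying B5's transfer function to that IN value gives OUT[B5] (row B5 above).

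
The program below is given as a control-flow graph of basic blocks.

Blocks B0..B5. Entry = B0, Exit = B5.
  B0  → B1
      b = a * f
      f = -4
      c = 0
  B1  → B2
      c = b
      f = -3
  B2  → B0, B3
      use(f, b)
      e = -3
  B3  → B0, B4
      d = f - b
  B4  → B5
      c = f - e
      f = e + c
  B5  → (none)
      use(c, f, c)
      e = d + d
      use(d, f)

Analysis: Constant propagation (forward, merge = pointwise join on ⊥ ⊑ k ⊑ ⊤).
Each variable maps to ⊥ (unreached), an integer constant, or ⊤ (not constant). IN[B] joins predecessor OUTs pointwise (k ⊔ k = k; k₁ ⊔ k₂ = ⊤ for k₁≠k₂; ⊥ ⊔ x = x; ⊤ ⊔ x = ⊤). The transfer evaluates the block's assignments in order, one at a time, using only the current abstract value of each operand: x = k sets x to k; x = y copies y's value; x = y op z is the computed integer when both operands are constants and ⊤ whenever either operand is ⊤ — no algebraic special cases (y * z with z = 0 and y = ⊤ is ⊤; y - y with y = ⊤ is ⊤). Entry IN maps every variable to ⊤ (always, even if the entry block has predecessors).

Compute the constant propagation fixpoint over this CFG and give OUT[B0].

Answer: {a: ⊤, b: ⊤, c: 0, d: ⊤, e: ⊤, f: -4}

Derivation:
Per-block solution:
  B0:  IN=(all ⊤)  OUT={c:0, f:-4; rest ⊤}
  B1:  IN={c:0, f:-4; rest ⊤}  OUT={f:-3; rest ⊤}
  B2:  IN={f:-3; rest ⊤}  OUT={e:-3, f:-3; rest ⊤}
  B3:  IN={e:-3, f:-3; rest ⊤}  OUT={e:-3, f:-3; rest ⊤}
  B4:  IN={e:-3, f:-3; rest ⊤}  OUT={c:0, e:-3, f:-3; rest ⊤}
  B5:  IN={c:0, e:-3, f:-3; rest ⊤}  OUT={c:0, f:-3; rest ⊤}

Merge at B0 (entry node, so the boundary value (all ⊤) is joined with the incoming edge(s)): IN[B0] = (all ⊤) ⊔ OUT[B2] ⊔ OUT[B3] = {a: ⊤, b: ⊤, c: ⊤, d: ⊤, e: ⊤, f: ⊤}
Applying B0's transfer function to that IN value gives OUT[B0] (row B0 above).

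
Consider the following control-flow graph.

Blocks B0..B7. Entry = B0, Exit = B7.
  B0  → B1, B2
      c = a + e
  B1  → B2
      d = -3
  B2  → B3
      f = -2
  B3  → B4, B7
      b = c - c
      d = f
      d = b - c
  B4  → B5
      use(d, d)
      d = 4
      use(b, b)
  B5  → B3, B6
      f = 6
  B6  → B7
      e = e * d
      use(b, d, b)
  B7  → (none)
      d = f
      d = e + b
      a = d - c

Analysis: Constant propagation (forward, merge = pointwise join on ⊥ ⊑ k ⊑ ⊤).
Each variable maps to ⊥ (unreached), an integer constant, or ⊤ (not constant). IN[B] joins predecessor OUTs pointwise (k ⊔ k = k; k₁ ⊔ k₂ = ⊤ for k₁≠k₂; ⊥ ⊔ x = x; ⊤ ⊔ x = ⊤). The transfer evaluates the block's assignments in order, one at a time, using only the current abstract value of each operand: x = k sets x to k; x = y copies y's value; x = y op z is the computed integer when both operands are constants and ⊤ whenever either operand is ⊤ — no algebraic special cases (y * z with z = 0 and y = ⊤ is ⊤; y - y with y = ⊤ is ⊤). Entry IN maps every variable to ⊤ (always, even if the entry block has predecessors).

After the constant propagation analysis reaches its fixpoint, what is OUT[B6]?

Answer: {a: ⊤, b: ⊤, c: ⊤, d: 4, e: ⊤, f: 6}

Trace:
Per-block solution:
  B0:  IN=(all ⊤)  OUT=(all ⊤)
  B1:  IN=(all ⊤)  OUT={d:-3; rest ⊤}
  B2:  IN=(all ⊤)  OUT={f:-2; rest ⊤}
  B3:  IN=(all ⊤)  OUT=(all ⊤)
  B4:  IN=(all ⊤)  OUT={d:4; rest ⊤}
  B5:  IN={d:4; rest ⊤}  OUT={d:4, f:6; rest ⊤}
  B6:  IN={d:4, f:6; rest ⊤}  OUT={d:4, f:6; rest ⊤}
  B7:  IN=(all ⊤)  OUT=(all ⊤)

Merge at B6: IN[B6] = OUT[B5] = {a: ⊤, b: ⊤, c: ⊤, d: 4, e: ⊤, f: 6}
Applying B6's transfer function to that IN value gives OUT[B6] (row B6 above).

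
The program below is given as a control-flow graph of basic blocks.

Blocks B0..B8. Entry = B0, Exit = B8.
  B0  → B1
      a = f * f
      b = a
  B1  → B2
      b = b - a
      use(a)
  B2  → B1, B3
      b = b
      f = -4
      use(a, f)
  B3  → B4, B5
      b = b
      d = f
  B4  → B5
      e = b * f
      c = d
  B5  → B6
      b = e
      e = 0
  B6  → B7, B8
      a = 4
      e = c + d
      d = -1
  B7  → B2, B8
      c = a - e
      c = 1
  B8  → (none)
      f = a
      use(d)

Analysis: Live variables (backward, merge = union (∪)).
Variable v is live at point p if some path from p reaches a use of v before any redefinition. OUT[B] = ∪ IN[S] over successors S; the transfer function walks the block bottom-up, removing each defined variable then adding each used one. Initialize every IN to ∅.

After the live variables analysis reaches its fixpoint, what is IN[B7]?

Answer: {a, b, d, e}

Working:
Fixpoint table:
  B0: | IN={c, e, f} | OUT={a, b, c, e}
  B1: | IN={a, b, c, e} | OUT={a, b, c, e}
  B2: | IN={a, b, c, e} | OUT={a, b, c, e, f}
  B3: | IN={b, c, e, f} | OUT={b, c, d, e, f}
  B4: | IN={b, d, f} | OUT={c, d, e}
  B5: | IN={c, d, e} | OUT={b, c, d}
  B6: | IN={b, c, d} | OUT={a, b, d, e}
  B7: | IN={a, b, d, e} | OUT={a, b, c, d, e}
  B8: | IN={a, d} | OUT={}

Merge at B7: OUT[B7] = IN[B2] ⊔ IN[B8] = {a, b, c, d, e}
Applying B7's transfer function to that OUT value gives IN[B7] (row B7 above).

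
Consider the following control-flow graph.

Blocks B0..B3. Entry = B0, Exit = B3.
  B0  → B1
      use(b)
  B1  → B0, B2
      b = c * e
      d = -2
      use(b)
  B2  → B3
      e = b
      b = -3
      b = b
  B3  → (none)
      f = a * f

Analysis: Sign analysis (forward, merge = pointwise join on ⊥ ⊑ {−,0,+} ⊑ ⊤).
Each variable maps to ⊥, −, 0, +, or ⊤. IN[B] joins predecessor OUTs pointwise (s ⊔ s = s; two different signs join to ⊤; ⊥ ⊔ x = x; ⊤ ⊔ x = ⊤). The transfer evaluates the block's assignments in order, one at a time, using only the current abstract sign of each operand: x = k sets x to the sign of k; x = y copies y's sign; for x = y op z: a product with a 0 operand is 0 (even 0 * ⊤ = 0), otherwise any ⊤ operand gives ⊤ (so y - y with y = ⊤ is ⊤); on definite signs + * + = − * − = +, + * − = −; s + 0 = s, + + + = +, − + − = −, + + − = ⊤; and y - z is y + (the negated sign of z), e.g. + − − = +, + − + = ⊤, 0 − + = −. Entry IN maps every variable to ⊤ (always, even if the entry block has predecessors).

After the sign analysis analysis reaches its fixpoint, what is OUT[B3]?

Answer: {a: ⊤, b: -, c: ⊤, d: -, e: ⊤, f: ⊤}

Working:
Converged values:
  B0: | IN=(all ⊤) | OUT=(all ⊤)
  B1: | IN=(all ⊤) | OUT={d:-; rest ⊤}
  B2: | IN={d:-; rest ⊤} | OUT={b:-, d:-; rest ⊤}
  B3: | IN={b:-, d:-; rest ⊤} | OUT={b:-, d:-; rest ⊤}

Merge at B3: IN[B3] = OUT[B2] = {a: ⊤, b: -, c: ⊤, d: -, e: ⊤, f: ⊤}
Applying B3's transfer function to that IN value gives OUT[B3] (row B3 above).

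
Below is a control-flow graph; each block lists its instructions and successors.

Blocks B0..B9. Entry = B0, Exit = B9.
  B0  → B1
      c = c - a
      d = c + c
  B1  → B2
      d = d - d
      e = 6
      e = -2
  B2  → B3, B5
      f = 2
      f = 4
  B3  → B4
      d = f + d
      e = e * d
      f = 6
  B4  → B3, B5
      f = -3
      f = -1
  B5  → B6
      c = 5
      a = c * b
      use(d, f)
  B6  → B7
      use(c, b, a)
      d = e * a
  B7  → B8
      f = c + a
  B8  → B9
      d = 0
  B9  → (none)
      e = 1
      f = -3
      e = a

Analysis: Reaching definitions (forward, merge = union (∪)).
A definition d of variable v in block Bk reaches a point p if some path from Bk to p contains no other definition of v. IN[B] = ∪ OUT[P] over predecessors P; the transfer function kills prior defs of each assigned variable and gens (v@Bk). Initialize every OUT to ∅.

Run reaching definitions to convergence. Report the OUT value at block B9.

Answer: {a@B5, c@B5, d@B8, e@B9, f@B9}

Working:
Per-block solution:
  B0:  IN={}  OUT={c@B0, d@B0}
  B1:  IN={c@B0, d@B0}  OUT={c@B0, d@B1, e@B1}
  B2:  IN={c@B0, d@B1, e@B1}  OUT={c@B0, d@B1, e@B1, f@B2}
  B3:  IN={c@B0, d@B1, d@B3, e@B1, e@B3, f@B2, f@B4}  OUT={c@B0, d@B3, e@B3, f@B3}
  B4:  IN={c@B0, d@B3, e@B3, f@B3}  OUT={c@B0, d@B3, e@B3, f@B4}
  B5:  IN={c@B0, d@B1, d@B3, e@B1, e@B3, f@B2, f@B4}  OUT={a@B5, c@B5, d@B1, d@B3, e@B1, e@B3, f@B2, f@B4}
  B6:  IN={a@B5, c@B5, d@B1, d@B3, e@B1, e@B3, f@B2, f@B4}  OUT={a@B5, c@B5, d@B6, e@B1, e@B3, f@B2, f@B4}
  B7:  IN={a@B5, c@B5, d@B6, e@B1, e@B3, f@B2, f@B4}  OUT={a@B5, c@B5, d@B6, e@B1, e@B3, f@B7}
  B8:  IN={a@B5, c@B5, d@B6, e@B1, e@B3, f@B7}  OUT={a@B5, c@B5, d@B8, e@B1, e@B3, f@B7}
  B9:  IN={a@B5, c@B5, d@B8, e@B1, e@B3, f@B7}  OUT={a@B5, c@B5, d@B8, e@B9, f@B9}

Merge at B9: IN[B9] = OUT[B8] = {a@B5, c@B5, d@B8, e@B1, e@B3, f@B7}
Applying B9's transfer function to that IN value gives OUT[B9] (row B9 above).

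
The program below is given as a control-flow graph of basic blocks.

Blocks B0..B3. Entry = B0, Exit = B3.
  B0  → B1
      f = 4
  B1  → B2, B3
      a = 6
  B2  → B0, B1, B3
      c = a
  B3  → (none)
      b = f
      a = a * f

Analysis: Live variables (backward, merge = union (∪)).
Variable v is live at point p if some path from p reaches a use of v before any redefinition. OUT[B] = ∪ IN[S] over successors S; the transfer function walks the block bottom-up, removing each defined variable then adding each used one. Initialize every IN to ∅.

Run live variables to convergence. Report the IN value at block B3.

Answer: {a, f}

Derivation:
Fixpoint table:
  B0:   IN={}   OUT={f}
  B1:   IN={f}   OUT={a, f}
  B2:   IN={a, f}   OUT={a, f}
  B3:   IN={a, f}   OUT={}

B3 is the boundary node: OUT[B3] = {}
Applying B3's transfer function to that OUT value gives IN[B3] (row B3 above).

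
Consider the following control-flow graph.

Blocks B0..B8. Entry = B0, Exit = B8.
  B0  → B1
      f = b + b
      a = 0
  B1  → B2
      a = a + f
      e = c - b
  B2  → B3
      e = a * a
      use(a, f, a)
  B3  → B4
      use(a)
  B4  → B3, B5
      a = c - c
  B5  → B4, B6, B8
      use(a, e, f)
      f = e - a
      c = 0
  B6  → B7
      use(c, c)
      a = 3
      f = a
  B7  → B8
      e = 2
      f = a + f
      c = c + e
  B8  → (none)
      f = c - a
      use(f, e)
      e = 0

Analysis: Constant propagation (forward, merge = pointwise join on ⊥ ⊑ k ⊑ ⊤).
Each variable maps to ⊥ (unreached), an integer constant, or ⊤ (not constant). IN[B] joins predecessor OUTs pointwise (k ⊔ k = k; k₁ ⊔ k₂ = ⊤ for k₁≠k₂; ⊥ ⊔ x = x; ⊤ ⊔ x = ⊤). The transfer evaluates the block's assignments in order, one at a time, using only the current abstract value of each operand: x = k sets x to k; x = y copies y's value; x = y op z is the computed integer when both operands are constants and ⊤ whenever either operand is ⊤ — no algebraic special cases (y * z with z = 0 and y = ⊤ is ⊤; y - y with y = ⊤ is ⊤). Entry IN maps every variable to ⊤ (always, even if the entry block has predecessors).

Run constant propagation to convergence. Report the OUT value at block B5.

Converged values:
  B0:  IN=(all ⊤)  OUT={a:0; rest ⊤}
  B1:  IN={a:0; rest ⊤}  OUT=(all ⊤)
  B2:  IN=(all ⊤)  OUT=(all ⊤)
  B3:  IN=(all ⊤)  OUT=(all ⊤)
  B4:  IN=(all ⊤)  OUT=(all ⊤)
  B5:  IN=(all ⊤)  OUT={c:0; rest ⊤}
  B6:  IN={c:0; rest ⊤}  OUT={a:3, c:0, f:3; rest ⊤}
  B7:  IN={a:3, c:0, f:3; rest ⊤}  OUT={a:3, c:2, e:2, f:6; rest ⊤}
  B8:  IN=(all ⊤)  OUT={e:0; rest ⊤}

Merge at B5: IN[B5] = OUT[B4] = {a: ⊤, b: ⊤, c: ⊤, d: ⊤, e: ⊤, f: ⊤}
Applying B5's transfer function to that IN value gives OUT[B5] (row B5 above).

Answer: {a: ⊤, b: ⊤, c: 0, d: ⊤, e: ⊤, f: ⊤}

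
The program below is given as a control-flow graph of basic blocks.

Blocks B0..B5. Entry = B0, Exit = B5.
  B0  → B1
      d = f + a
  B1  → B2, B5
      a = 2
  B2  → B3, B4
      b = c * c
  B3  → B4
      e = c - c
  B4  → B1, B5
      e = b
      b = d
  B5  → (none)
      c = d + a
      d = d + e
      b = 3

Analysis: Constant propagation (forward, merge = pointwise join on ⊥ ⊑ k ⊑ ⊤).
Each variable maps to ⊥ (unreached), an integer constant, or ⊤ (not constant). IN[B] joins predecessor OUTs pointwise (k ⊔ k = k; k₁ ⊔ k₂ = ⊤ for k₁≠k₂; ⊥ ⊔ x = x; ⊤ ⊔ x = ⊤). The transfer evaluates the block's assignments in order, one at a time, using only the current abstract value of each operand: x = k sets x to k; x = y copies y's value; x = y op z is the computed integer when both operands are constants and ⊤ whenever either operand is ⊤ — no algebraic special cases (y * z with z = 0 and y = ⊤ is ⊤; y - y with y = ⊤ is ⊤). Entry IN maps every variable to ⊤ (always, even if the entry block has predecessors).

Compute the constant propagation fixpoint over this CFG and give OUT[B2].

Answer: {a: 2, b: ⊤, c: ⊤, d: ⊤, e: ⊤, f: ⊤}

Trace:
Fixpoint table:
  B0: | IN=(all ⊤) | OUT=(all ⊤)
  B1: | IN=(all ⊤) | OUT={a:2; rest ⊤}
  B2: | IN={a:2; rest ⊤} | OUT={a:2; rest ⊤}
  B3: | IN={a:2; rest ⊤} | OUT={a:2; rest ⊤}
  B4: | IN={a:2; rest ⊤} | OUT={a:2; rest ⊤}
  B5: | IN={a:2; rest ⊤} | OUT={a:2, b:3; rest ⊤}

Merge at B2: IN[B2] = OUT[B1] = {a: 2, b: ⊤, c: ⊤, d: ⊤, e: ⊤, f: ⊤}
Applying B2's transfer function to that IN value gives OUT[B2] (row B2 above).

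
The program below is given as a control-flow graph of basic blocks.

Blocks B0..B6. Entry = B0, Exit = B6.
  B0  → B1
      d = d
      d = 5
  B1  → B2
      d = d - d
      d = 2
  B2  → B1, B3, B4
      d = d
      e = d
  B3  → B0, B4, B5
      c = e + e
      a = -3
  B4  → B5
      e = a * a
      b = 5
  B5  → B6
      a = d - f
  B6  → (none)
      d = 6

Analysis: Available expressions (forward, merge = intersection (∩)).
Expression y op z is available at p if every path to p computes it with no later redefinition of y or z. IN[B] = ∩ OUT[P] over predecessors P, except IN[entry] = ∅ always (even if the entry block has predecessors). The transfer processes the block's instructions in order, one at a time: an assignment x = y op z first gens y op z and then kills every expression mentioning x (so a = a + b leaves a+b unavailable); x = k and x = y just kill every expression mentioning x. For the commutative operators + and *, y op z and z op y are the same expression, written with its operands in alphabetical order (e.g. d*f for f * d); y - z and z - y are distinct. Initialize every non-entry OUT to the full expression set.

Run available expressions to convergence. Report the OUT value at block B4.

Per-block solution:
  B0: | IN={} | OUT={}
  B1: | IN={} | OUT={}
  B2: | IN={} | OUT={}
  B3: | IN={} | OUT={e+e}
  B4: | IN={} | OUT={a*a}
  B5: | IN={} | OUT={d-f}
  B6: | IN={d-f} | OUT={}

Merge at B4: IN[B4] = OUT[B2] ∩ OUT[B3] = {}
Applying B4's transfer function to that IN value gives OUT[B4] (row B4 above).

Answer: {a*a}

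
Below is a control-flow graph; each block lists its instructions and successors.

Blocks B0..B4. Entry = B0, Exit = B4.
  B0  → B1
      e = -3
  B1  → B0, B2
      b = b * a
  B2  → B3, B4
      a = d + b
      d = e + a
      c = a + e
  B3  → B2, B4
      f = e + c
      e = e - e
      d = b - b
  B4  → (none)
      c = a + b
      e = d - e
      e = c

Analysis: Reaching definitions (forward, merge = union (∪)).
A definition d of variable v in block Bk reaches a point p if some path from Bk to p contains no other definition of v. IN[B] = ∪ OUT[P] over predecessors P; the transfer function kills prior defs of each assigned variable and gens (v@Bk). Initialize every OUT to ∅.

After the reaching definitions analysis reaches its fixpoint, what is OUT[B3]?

Fixpoint table:
  B0:  IN={b@B1, e@B0}  OUT={b@B1, e@B0}
  B1:  IN={b@B1, e@B0}  OUT={b@B1, e@B0}
  B2:  IN={a@B2, b@B1, c@B2, d@B3, e@B0, e@B3, f@B3}  OUT={a@B2, b@B1, c@B2, d@B2, e@B0, e@B3, f@B3}
  B3:  IN={a@B2, b@B1, c@B2, d@B2, e@B0, e@B3, f@B3}  OUT={a@B2, b@B1, c@B2, d@B3, e@B3, f@B3}
  B4:  IN={a@B2, b@B1, c@B2, d@B2, d@B3, e@B0, e@B3, f@B3}  OUT={a@B2, b@B1, c@B4, d@B2, d@B3, e@B4, f@B3}

Merge at B3: IN[B3] = OUT[B2] = {a@B2, b@B1, c@B2, d@B2, e@B0, e@B3, f@B3}
Applying B3's transfer function to that IN value gives OUT[B3] (row B3 above).

Answer: {a@B2, b@B1, c@B2, d@B3, e@B3, f@B3}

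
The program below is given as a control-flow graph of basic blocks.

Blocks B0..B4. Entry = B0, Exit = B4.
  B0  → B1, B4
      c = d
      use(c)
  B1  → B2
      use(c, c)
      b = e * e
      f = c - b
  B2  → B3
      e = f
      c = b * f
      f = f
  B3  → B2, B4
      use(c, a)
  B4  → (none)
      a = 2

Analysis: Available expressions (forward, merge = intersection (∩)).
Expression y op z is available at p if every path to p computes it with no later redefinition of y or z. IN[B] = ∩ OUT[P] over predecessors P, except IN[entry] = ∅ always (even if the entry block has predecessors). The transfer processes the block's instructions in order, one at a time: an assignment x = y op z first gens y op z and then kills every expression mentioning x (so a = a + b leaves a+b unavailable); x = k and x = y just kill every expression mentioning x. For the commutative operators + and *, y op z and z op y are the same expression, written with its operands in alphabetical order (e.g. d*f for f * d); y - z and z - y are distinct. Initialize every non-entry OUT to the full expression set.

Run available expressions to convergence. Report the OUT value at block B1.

Per-block solution:
  B0: | IN={} | OUT={}
  B1: | IN={} | OUT={c-b, e*e}
  B2: | IN={} | OUT={}
  B3: | IN={} | OUT={}
  B4: | IN={} | OUT={}

Merge at B1: IN[B1] = OUT[B0] = {}
Applying B1's transfer function to that IN value gives OUT[B1] (row B1 above).

Answer: {c-b, e*e}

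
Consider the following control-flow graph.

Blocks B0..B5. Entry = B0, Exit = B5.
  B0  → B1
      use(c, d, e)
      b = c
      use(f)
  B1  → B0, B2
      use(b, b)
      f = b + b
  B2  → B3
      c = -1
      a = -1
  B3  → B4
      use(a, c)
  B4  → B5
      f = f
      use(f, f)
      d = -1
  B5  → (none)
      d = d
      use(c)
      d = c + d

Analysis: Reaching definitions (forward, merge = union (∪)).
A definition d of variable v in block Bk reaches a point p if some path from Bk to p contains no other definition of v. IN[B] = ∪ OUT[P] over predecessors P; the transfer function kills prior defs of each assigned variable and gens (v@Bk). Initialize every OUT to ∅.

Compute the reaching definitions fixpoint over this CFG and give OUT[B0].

Fixpoint table:
  B0: | IN={b@B0, f@B1} | OUT={b@B0, f@B1}
  B1: | IN={b@B0, f@B1} | OUT={b@B0, f@B1}
  B2: | IN={b@B0, f@B1} | OUT={a@B2, b@B0, c@B2, f@B1}
  B3: | IN={a@B2, b@B0, c@B2, f@B1} | OUT={a@B2, b@B0, c@B2, f@B1}
  B4: | IN={a@B2, b@B0, c@B2, f@B1} | OUT={a@B2, b@B0, c@B2, d@B4, f@B4}
  B5: | IN={a@B2, b@B0, c@B2, d@B4, f@B4} | OUT={a@B2, b@B0, c@B2, d@B5, f@B4}

Merge at B0 (entry node, so the boundary value {} is joined with the incoming edge(s)): IN[B0] = {} ⊔ OUT[B1] = {b@B0, f@B1}
Applying B0's transfer function to that IN value gives OUT[B0] (row B0 above).

Answer: {b@B0, f@B1}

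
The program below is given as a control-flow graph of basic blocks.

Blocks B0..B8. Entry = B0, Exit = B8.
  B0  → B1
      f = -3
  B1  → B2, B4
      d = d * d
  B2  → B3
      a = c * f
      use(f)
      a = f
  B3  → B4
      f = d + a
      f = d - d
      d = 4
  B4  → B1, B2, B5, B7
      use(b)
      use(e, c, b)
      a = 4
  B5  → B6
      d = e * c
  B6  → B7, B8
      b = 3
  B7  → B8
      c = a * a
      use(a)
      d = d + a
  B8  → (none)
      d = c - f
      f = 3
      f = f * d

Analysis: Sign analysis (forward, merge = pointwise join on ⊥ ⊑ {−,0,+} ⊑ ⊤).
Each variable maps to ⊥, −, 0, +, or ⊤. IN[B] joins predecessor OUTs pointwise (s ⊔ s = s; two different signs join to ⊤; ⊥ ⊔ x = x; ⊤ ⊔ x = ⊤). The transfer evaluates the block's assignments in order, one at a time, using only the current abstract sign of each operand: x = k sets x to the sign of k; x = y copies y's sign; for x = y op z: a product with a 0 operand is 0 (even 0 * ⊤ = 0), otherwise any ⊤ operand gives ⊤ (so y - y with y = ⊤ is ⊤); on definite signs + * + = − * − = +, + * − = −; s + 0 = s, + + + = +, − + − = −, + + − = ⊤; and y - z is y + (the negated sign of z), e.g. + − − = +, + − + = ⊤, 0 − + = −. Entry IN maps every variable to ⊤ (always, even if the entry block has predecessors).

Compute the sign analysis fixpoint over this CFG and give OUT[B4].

Answer: {a: +, b: ⊤, c: ⊤, d: ⊤, e: ⊤, f: ⊤}

Working:
Fixpoint table:
  B0:   IN=(all ⊤)   OUT={f:-; rest ⊤}
  B1:   IN=(all ⊤)   OUT=(all ⊤)
  B2:   IN=(all ⊤)   OUT=(all ⊤)
  B3:   IN=(all ⊤)   OUT={d:+; rest ⊤}
  B4:   IN=(all ⊤)   OUT={a:+; rest ⊤}
  B5:   IN={a:+; rest ⊤}   OUT={a:+; rest ⊤}
  B6:   IN={a:+; rest ⊤}   OUT={a:+, b:+; rest ⊤}
  B7:   IN={a:+; rest ⊤}   OUT={a:+, c:+; rest ⊤}
  B8:   IN={a:+; rest ⊤}   OUT={a:+; rest ⊤}

Merge at B4: IN[B4] = OUT[B1] ⊔ OUT[B3] = {a: ⊤, b: ⊤, c: ⊤, d: ⊤, e: ⊤, f: ⊤}
Applying B4's transfer function to that IN value gives OUT[B4] (row B4 above).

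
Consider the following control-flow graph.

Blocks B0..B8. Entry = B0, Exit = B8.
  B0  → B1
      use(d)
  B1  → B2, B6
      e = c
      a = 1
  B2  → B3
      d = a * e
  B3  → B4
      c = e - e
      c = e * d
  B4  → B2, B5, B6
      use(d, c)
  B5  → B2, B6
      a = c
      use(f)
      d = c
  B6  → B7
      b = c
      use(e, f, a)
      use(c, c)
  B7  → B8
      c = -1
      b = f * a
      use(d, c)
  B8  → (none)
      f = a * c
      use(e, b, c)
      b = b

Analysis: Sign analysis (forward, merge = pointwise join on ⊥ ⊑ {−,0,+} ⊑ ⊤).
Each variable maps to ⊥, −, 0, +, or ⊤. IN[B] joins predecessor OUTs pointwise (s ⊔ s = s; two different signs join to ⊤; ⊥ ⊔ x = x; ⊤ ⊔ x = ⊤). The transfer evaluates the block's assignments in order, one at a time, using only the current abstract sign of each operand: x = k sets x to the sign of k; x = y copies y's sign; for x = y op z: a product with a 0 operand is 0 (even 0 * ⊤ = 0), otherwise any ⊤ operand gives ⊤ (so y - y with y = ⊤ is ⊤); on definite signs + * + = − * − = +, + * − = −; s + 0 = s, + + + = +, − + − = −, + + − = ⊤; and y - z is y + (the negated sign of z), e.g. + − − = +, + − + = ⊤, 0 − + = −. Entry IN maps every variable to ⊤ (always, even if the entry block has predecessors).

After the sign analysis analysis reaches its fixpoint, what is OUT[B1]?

Answer: {a: +, b: ⊤, c: ⊤, d: ⊤, e: ⊤, f: ⊤}

Trace:
Converged values:
  B0:   IN=(all ⊤)   OUT=(all ⊤)
  B1:   IN=(all ⊤)   OUT={a:+; rest ⊤}
  B2:   IN=(all ⊤)   OUT=(all ⊤)
  B3:   IN=(all ⊤)   OUT=(all ⊤)
  B4:   IN=(all ⊤)   OUT=(all ⊤)
  B5:   IN=(all ⊤)   OUT=(all ⊤)
  B6:   IN=(all ⊤)   OUT=(all ⊤)
  B7:   IN=(all ⊤)   OUT={c:-; rest ⊤}
  B8:   IN={c:-; rest ⊤}   OUT={c:-; rest ⊤}

Merge at B1: IN[B1] = OUT[B0] = {a: ⊤, b: ⊤, c: ⊤, d: ⊤, e: ⊤, f: ⊤}
Applying B1's transfer function to that IN value gives OUT[B1] (row B1 above).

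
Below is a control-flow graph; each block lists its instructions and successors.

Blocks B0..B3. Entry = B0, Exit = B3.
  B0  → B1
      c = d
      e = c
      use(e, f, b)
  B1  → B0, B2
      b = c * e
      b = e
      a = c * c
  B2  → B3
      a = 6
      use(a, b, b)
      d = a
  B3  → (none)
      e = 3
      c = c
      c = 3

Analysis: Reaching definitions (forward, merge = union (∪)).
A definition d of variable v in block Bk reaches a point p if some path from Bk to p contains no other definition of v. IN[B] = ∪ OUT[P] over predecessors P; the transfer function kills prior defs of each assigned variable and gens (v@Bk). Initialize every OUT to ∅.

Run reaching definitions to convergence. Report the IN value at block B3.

Fixpoint table:
  B0:  IN={a@B1, b@B1, c@B0, e@B0}  OUT={a@B1, b@B1, c@B0, e@B0}
  B1:  IN={a@B1, b@B1, c@B0, e@B0}  OUT={a@B1, b@B1, c@B0, e@B0}
  B2:  IN={a@B1, b@B1, c@B0, e@B0}  OUT={a@B2, b@B1, c@B0, d@B2, e@B0}
  B3:  IN={a@B2, b@B1, c@B0, d@B2, e@B0}  OUT={a@B2, b@B1, c@B3, d@B2, e@B3}

Merge at B3: IN[B3] = OUT[B2] = {a@B2, b@B1, c@B0, d@B2, e@B0}

Answer: {a@B2, b@B1, c@B0, d@B2, e@B0}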